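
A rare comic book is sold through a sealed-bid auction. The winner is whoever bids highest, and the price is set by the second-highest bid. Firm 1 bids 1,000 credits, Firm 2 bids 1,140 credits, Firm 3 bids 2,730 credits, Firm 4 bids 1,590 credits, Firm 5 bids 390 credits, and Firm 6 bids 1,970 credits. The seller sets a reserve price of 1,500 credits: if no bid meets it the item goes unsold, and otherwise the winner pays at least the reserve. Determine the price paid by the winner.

Ordered from highest: Firm 3 2,730 credits > Firm 6 1,970 credits > Firm 4 1,590 credits > Firm 2 1,140 credits > Firm 1 1,000 credits > Firm 5 390 credits.
Firm 3 has the highest bid, so Firm 3 wins.
The second-highest bid is 1,970 credits, which exceeds the reserve, so that sets the price.

The winner pays 1,970 credits.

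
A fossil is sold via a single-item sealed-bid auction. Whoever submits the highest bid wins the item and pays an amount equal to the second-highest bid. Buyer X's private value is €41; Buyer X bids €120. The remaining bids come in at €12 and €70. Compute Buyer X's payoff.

Highest competing bid: €70.
Buyer X's bid €120 is the highest overall, so Buyer X wins and pays the second-highest bid, €70.
Payoff = value − price = €41 − €70 = -€29.
Overbidding won the item at a price above value — truthful bidding would have avoided this loss.

-€29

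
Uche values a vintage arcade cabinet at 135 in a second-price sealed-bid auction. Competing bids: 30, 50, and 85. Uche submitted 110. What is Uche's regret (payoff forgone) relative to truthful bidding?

0

The highest competing bid is 85.
Bidding truthfully at 135: Uche has the top bid, wins, and pays the second-highest bid 85. Payoff = 135 − 85 = 50.
Bidding 110: Uche has the top bid, wins, and pays the second-highest bid 85. Payoff = 135 − 85 = 50.
Regret = truthful payoff − actual payoff = 50 − 50 = 0.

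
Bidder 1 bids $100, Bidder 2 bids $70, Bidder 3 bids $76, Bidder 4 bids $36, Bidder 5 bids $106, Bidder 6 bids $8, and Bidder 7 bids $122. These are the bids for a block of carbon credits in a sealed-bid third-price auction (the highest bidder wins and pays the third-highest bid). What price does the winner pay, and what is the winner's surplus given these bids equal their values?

Price $100; surplus $22.

Ordered from highest: Bidder 7 $122 > Bidder 5 $106 > Bidder 1 $100 > Bidder 3 $76 > Bidder 2 $70 > Bidder 4 $36 > Bidder 6 $8.
Bidder 7 is the highest bidder, so Bidder 7 wins.
Under the third-price rule, the price is the third-highest bid: $100.
Surplus = $122 − $100 = $22.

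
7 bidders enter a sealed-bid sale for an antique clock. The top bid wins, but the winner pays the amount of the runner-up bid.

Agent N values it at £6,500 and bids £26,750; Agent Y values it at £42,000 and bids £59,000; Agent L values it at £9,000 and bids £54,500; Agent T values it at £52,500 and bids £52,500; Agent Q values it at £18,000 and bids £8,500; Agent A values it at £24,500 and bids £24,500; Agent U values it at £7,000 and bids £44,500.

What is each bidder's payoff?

Ordered from highest: Agent Y £59,000; Agent L £54,500; Agent T £52,500; Agent U £44,500; Agent N £26,750; Agent A £24,500; Agent Q £8,500.
Agent Y has the top bid and wins; the price is the second-highest bid, £54,500.
Agent Y's payoff = £42,000 − £54,500 = -£12,500. All other bidders lose, so their payoff is 0.

Payoffs: Agent N £0, Agent Y -£12,500, Agent L £0, Agent T £0, Agent Q £0, Agent A £0, Agent U £0.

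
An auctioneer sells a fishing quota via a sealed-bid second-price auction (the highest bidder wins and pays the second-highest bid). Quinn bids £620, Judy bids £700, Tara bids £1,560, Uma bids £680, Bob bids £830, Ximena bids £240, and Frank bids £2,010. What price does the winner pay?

Sorted high to low: Frank £2,010, then Tara £1,560, then Bob £830, then Judy £700, then Uma £680, then Quinn £620, then Ximena £240.
Frank is the highest bidder, so Frank wins.
Under the second-price rule, the price is the second-highest bid: £1,560.

Price paid: £1,560.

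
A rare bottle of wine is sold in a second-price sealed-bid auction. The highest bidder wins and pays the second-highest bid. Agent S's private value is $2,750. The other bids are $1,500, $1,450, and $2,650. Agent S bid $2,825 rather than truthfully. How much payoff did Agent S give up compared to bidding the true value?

The highest competing bid is $2,650.
Bidding truthfully at $2,750: Agent S has the top bid, wins, and pays the second-highest bid $2,650. Payoff = $2,750 − $2,650 = $100.
Bidding $2,825: Agent S has the top bid, wins, and pays the second-highest bid $2,650. Payoff = $2,750 − $2,650 = $100.
Regret = truthful payoff − actual payoff = $100 − $100 = $0.
The bid only affects whether you win, not the price — here both bids land on the same side of the top rival bid, so the deviation is payoff-neutral.

Payoff forgone: $0.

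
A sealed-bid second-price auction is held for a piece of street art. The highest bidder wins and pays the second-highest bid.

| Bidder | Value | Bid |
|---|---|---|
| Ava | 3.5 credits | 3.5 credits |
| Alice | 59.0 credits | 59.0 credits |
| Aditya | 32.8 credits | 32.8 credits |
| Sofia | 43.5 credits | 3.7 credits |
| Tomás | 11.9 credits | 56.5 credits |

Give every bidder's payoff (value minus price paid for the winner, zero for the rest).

Payoffs: Ava 0.0 credits, Alice 2.5 credits, Aditya 0.0 credits, Sofia 0.0 credits, Tomás 0.0 credits.

Ordered from highest: Alice 59.0 credits > Tomás 56.5 credits > Aditya 32.8 credits > Sofia 3.7 credits > Ava 3.5 credits.
Alice has the top bid and wins; the price is the second-highest bid, 56.5 credits.
Alice's payoff = 59.0 credits − 56.5 credits = 2.5 credits. All other bidders lose, so their payoff is 0.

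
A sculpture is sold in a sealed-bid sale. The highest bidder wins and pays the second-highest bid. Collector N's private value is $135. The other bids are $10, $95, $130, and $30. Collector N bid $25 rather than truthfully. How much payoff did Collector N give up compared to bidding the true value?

Regret: $5.

The highest competing bid is $130.
Bidding truthfully at $135: Collector N has the top bid, wins, and pays the second-highest bid $130. Payoff = $135 − $130 = $5.
Bidding $25: the top bid is $130 (a rival), so Collector N loses. Payoff = $0.
Regret = truthful payoff − actual payoff = $5 − $0 = $5.
This is the dominant-strategy logic: truthful bidding weakly beats any alternative.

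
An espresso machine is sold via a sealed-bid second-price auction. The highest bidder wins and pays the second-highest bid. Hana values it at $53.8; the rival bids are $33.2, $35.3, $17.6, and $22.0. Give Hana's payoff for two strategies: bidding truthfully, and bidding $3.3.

The highest competing bid is $35.3.
Bidding truthfully at $53.8: Hana has the top bid, wins, and pays the second-highest bid $35.3. Payoff = $53.8 − $35.3 = $18.5.
Bidding $3.3: the top bid is $35.3 (a rival), so Hana loses. Payoff = $0.0.
This is the dominant-strategy logic: truthful bidding weakly beats any alternative.

Truthful: $18.5; alternative: $0.0.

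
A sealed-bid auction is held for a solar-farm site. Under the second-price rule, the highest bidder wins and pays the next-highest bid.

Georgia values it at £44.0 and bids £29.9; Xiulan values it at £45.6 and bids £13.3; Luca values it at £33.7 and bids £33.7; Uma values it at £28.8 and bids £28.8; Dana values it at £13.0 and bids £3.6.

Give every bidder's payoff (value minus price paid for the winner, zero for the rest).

Payoffs: Georgia £0.0, Xiulan £0.0, Luca £3.8, Uma £0.0, Dana £0.0.

Sorted high to low: Luca £33.7; Georgia £29.9; Uma £28.8; Xiulan £13.3; Dana £3.6.
Luca has the top bid and wins; the price is the second-highest bid, £29.9.
Luca's payoff = £33.7 − £29.9 = £3.8. All other bidders lose, so their payoff is 0.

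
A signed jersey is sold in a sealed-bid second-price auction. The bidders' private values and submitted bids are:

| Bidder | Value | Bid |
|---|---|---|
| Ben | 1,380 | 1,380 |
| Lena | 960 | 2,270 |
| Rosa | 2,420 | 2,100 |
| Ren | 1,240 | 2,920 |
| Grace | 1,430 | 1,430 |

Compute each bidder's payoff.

Payoffs: Ben 0, Lena 0, Rosa 0, Ren -1,030, Grace 0.

Ordered from highest: Ren 2,920; Lena 2,270; Rosa 2,100; Grace 1,430; Ben 1,380.
Ren has the top bid and wins; the price is the second-highest bid, 2,270.
Ren's payoff = 1,240 − 2,270 = -1,030. All other bidders lose, so their payoff is 0.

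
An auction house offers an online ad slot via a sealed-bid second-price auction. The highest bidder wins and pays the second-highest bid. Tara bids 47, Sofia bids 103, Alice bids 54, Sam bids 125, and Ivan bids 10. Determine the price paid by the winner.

103

Sorted high to low: Sam 125, then Sofia 103, then Alice 54, then Tara 47, then Ivan 10.
Sam has the highest bid, so Sam wins.
The second-highest bid is 103, so that is what Sam pays.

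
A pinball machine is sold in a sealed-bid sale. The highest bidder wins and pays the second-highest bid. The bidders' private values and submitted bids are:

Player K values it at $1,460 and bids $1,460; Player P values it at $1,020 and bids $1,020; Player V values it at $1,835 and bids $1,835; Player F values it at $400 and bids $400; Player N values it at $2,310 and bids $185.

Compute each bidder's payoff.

Ranking the bids: Player V $1,835 > Player K $1,460 > Player P $1,020 > Player F $400 > Player N $185.
Player V has the top bid and wins; the price is the second-highest bid, $1,460.
Player V's payoff = $1,835 − $1,460 = $375. All other bidders lose, so their payoff is 0.

Player K $0, Player P $0, Player V $375, Player F $0, Player N $0.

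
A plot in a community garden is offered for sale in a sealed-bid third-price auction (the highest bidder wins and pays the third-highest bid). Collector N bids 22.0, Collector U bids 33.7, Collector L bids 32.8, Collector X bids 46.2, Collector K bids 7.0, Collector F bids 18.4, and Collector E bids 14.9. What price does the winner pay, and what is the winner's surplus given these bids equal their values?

The winner pays 32.8 for a surplus of 13.4.

Bids in descending order: Collector X 46.2 > Collector U 33.7 > Collector L 32.8 > Collector N 22.0 > Collector F 18.4 > Collector E 14.9 > Collector K 7.0.
Collector X is the highest bidder, so Collector X wins.
Under the third-price rule, the price is the third-highest bid: 32.8.
Surplus = 46.2 − 32.8 = 13.4.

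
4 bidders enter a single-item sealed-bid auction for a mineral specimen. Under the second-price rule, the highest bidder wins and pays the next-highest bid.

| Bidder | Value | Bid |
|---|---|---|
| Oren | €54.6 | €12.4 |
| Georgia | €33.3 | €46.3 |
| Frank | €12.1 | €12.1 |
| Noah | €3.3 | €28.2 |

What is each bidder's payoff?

Oren €0.0, Georgia €5.1, Frank €0.0, Noah €0.0.

Bids in descending order: Georgia €46.3; Noah €28.2; Oren €12.4; Frank €12.1.
Georgia has the top bid and wins; the price is the second-highest bid, €28.2.
Georgia's payoff = €33.3 − €28.2 = €5.1. All other bidders lose, so their payoff is 0.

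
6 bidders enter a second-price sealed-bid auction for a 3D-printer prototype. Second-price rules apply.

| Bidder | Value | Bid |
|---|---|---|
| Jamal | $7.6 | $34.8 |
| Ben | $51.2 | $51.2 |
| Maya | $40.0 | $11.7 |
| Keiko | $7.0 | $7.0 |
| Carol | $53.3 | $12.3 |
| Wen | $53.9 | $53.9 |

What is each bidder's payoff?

Jamal $0.0, Ben $0.0, Maya $0.0, Keiko $0.0, Carol $0.0, Wen $2.7.

Bids in descending order: Wen $53.9; Ben $51.2; Jamal $34.8; Carol $12.3; Maya $11.7; Keiko $7.0.
Wen has the top bid and wins; the price is the second-highest bid, $51.2.
Wen's payoff = $53.9 − $51.2 = $2.7. All other bidders lose, so their payoff is 0.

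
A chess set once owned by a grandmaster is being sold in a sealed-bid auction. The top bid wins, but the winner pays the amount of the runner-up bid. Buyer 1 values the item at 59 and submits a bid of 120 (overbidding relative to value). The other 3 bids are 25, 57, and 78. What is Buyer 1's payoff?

Highest competing bid: 78.
Buyer 1's bid 120 is the highest overall, so Buyer 1 wins and pays the second-highest bid, 78.
Payoff = value − price = 59 − 78 = -19.

The bidder's payoff: -19.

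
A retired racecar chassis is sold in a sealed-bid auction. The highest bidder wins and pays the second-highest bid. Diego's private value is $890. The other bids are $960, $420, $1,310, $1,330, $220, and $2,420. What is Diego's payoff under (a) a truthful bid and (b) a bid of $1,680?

(a) $0  (b) $0

The highest competing bid is $2,420.
Bidding truthfully at $890: the top bid is $2,420 (a rival), so Diego loses. Payoff = $0.
Bidding $1,680: the top bid is $2,420 (a rival), so Diego loses. Payoff = $0.
The bid only affects whether you win, not the price — here both bids land on the same side of the top rival bid, so the deviation is payoff-neutral.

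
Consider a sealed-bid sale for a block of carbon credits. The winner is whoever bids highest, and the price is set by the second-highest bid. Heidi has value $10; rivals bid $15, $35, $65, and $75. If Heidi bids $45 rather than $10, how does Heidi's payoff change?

Payoff change: $0.

The highest competing bid is $75.
Bidding truthfully at $10: the top bid is $75 (a rival), so Heidi loses. Payoff = $0.
Bidding $45: the top bid is $75 (a rival), so Heidi loses. Payoff = $0.
Change = $0 − $0 = $0.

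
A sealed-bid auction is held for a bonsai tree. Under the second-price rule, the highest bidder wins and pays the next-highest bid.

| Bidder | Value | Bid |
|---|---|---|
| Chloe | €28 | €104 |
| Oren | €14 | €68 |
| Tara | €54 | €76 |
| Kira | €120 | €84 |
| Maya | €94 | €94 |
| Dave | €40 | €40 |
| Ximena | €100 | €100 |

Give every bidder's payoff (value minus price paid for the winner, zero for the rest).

Payoffs: Chloe -€72, Oren €0, Tara €0, Kira €0, Maya €0, Dave €0, Ximena €0.

Bids in descending order: Chloe €104; Ximena €100; Maya €94; Kira €84; Tara €76; Oren €68; Dave €40.
Chloe has the top bid and wins; the price is the second-highest bid, €100.
Chloe's payoff = €28 − €100 = -€72. All other bidders lose, so their payoff is 0.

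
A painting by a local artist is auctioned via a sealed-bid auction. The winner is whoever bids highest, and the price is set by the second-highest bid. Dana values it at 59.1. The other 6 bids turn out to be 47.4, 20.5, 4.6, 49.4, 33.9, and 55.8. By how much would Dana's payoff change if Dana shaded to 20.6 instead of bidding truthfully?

-3.3

The highest competing bid is 55.8.
Bidding truthfully at 59.1: Dana has the top bid, wins, and pays the second-highest bid 55.8. Payoff = 59.1 − 55.8 = 3.3.
Bidding 20.6: the top bid is 55.8 (a rival), so Dana loses. Payoff = 0.0.
Change = 0.0 − 3.3 = -3.3.
This is the dominant-strategy logic: truthful bidding weakly beats any alternative.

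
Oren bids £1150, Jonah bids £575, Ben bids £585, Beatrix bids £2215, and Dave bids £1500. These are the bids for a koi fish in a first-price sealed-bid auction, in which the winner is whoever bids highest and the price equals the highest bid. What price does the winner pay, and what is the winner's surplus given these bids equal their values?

The winner pays £2215 for a surplus of £0.

Ordered from highest: Beatrix £2215; Dave £1500; Oren £1150; Ben £585; Jonah £575.
Beatrix is the highest bidder, so Beatrix wins.
Under the first-price rule, the price is the highest bid: £2215.
Surplus = £2215 − £2215 = £0.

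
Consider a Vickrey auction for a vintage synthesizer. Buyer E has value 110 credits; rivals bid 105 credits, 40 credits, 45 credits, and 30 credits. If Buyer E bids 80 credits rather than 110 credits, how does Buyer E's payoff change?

The highest competing bid is 105 credits.
Bidding truthfully at 110 credits: Buyer E has the top bid, wins, and pays the second-highest bid 105 credits. Payoff = 110 credits − 105 credits = 5 credits.
Bidding 80 credits: the top bid is 105 credits (a rival), so Buyer E loses. Payoff = 0 credits.
Change = 0 credits − 5 credits = -5 credits.

Payoff change: -5 credits.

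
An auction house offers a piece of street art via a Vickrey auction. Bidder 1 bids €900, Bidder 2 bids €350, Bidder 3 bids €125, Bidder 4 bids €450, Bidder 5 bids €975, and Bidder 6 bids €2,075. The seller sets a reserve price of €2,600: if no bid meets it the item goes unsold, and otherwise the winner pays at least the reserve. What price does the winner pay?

Ranking the bids: Bidder 6 €2,075, then Bidder 5 €975, then Bidder 1 €900, then Bidder 4 €450, then Bidder 2 €350, then Bidder 3 €125.
The top bid €2,075 is below the reserve €2,600, so the item goes unsold and nothing is paid.

unsold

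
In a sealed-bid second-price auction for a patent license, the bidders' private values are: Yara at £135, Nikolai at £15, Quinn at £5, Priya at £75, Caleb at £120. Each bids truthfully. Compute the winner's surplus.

Sorted high to low: Yara £135 > Caleb £120 > Priya £75 > Nikolai £15 > Quinn £5.
Yara wins with the top bid and pays the second-highest, £120.
Surplus = £135 − £120 = £15.

£15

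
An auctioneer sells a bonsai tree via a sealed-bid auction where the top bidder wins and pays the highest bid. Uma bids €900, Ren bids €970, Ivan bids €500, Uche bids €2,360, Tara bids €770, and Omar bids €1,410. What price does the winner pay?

Price paid: €2,360.

Sorted high to low: Uche €2,360 > Omar €1,410 > Ren €970 > Uma €900 > Tara €770 > Ivan €500.
Uche is the highest bidder, so Uche wins.
Under the first-price rule, the price is the highest bid: €2,360.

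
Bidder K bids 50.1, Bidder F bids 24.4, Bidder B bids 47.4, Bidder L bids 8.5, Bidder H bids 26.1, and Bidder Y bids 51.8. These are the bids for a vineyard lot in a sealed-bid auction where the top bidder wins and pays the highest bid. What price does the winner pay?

Price paid: 51.8.

Ranking the bids: Bidder Y 51.8, then Bidder K 50.1, then Bidder B 47.4, then Bidder H 26.1, then Bidder F 24.4, then Bidder L 8.5.
Bidder Y is the highest bidder, so Bidder Y wins.
Under the first-price rule, the price is the highest bid: 51.8.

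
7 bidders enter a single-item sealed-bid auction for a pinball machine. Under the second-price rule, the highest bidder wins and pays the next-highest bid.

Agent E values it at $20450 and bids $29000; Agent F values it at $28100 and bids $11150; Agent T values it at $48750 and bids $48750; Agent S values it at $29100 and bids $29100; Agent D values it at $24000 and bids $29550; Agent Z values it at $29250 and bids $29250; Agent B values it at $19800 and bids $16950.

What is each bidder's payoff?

Payoffs: Agent E $0, Agent F $0, Agent T $19200, Agent S $0, Agent D $0, Agent Z $0, Agent B $0.

Ordered from highest: Agent T $48750 > Agent D $29550 > Agent Z $29250 > Agent S $29100 > Agent E $29000 > Agent B $16950 > Agent F $11150.
Agent T has the top bid and wins; the price is the second-highest bid, $29550.
Agent T's payoff = $48750 − $29550 = $19200. All other bidders lose, so their payoff is 0.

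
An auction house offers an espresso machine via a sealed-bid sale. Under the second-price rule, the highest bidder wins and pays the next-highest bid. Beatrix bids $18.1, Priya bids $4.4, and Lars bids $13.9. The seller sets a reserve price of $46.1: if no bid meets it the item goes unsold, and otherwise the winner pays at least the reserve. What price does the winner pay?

Ranking the bids: Beatrix $18.1, then Lars $13.9, then Priya $4.4.
The top bid $18.1 is below the reserve $46.1, so the item goes unsold and nothing is paid.

unsold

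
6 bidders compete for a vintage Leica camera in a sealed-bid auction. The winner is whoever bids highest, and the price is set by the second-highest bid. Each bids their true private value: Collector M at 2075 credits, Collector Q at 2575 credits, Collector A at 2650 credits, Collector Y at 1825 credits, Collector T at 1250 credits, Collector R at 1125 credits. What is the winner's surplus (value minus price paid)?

Sorted high to low: Collector A 2650 credits > Collector Q 2575 credits > Collector M 2075 credits > Collector Y 1825 credits > Collector T 1250 credits > Collector R 1125 credits.
Collector A wins with the top bid and pays the second-highest, 2575 credits.
Surplus = 2650 credits − 2575 credits = 75 credits.

Winner's surplus: 75 credits.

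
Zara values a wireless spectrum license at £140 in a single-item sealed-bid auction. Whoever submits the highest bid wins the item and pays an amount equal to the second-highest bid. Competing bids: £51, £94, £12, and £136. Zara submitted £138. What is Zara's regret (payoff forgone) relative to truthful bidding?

Payoff forgone: £0.

The highest competing bid is £136.
Bidding truthfully at £140: Zara has the top bid, wins, and pays the second-highest bid £136. Payoff = £140 − £136 = £4.
Bidding £138: Zara has the top bid, wins, and pays the second-highest bid £136. Payoff = £140 − £136 = £4.
Regret = truthful payoff − actual payoff = £4 − £4 = £0.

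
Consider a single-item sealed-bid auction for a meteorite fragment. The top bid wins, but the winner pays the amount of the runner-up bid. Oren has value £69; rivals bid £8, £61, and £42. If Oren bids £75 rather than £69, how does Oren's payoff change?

The highest competing bid is £61.
Bidding truthfully at £69: Oren has the top bid, wins, and pays the second-highest bid £61. Payoff = £69 − £61 = £8.
Bidding £75: Oren has the top bid, wins, and pays the second-highest bid £61. Payoff = £69 − £61 = £8.
Change = £8 − £8 = £0.

£0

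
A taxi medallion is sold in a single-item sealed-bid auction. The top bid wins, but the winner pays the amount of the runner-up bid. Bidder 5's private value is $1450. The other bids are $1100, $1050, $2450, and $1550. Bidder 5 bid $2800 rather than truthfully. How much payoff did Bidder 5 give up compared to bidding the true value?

$1000

The highest competing bid is $2450.
Bidding truthfully at $1450: the top bid is $2450 (a rival), so Bidder 5 loses. Payoff = $0.
Bidding $2800: Bidder 5 has the top bid, wins, and pays the second-highest bid $2450. Payoff = $1450 − $2450 = -$1000.
Regret = truthful payoff − actual payoff = $0 − -$1000 = $1000.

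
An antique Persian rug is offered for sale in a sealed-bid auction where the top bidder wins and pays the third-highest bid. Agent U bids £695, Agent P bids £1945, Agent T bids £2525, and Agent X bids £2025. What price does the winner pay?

£1945

Ordered from highest: Agent T £2525, then Agent X £2025, then Agent P £1945, then Agent U £695.
Agent T is the highest bidder, so Agent T wins.
Under the third-price rule, the price is the third-highest bid: £1945.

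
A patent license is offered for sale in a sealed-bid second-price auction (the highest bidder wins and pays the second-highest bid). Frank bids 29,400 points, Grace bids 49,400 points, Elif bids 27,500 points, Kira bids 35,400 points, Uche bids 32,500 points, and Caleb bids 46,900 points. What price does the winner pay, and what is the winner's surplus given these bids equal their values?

Ranking the bids: Grace 49,400 points; Caleb 46,900 points; Kira 35,400 points; Uche 32,500 points; Frank 29,400 points; Elif 27,500 points.
Grace is the highest bidder, so Grace wins.
Under the second-price rule, the price is the second-highest bid: 46,900 points.
Surplus = 49,400 points − 46,900 points = 2,500 points.

The winner pays 46,900 points for a surplus of 2,500 points.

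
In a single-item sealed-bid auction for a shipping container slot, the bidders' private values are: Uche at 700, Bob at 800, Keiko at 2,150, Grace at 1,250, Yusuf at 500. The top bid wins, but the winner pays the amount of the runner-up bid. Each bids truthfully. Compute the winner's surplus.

Bids in descending order: Keiko 2,150; Grace 1,250; Bob 800; Uche 700; Yusuf 500.
Keiko wins with the top bid and pays the second-highest, 1,250.
Surplus = 2,150 − 1,250 = 900.

900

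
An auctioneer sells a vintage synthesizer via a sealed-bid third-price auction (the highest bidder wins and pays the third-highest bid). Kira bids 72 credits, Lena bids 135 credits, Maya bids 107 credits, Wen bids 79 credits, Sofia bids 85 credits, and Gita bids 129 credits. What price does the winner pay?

Sorted high to low: Lena 135 credits; Gita 129 credits; Maya 107 credits; Sofia 85 credits; Wen 79 credits; Kira 72 credits.
Lena is the highest bidder, so Lena wins.
Under the third-price rule, the price is the third-highest bid: 107 credits.

107 credits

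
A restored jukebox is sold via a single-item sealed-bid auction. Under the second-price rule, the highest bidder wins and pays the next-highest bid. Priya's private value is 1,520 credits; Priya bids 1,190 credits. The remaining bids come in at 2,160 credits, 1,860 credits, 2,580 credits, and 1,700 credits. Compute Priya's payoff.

Highest competing bid: 2,580 credits.
Priya's bid 1,190 credits is not the highest, so Priya loses, pays nothing, and earns zero payoff.

Priya's payoff: 0 credits.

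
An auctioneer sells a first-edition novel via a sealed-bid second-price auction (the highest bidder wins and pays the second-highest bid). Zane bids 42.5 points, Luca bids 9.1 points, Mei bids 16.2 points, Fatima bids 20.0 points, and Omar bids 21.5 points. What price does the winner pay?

Price paid: 21.5 points.

Sorted high to low: Zane 42.5 points; Omar 21.5 points; Fatima 20.0 points; Mei 16.2 points; Luca 9.1 points.
Zane is the highest bidder, so Zane wins.
Under the second-price rule, the price is the second-highest bid: 21.5 points.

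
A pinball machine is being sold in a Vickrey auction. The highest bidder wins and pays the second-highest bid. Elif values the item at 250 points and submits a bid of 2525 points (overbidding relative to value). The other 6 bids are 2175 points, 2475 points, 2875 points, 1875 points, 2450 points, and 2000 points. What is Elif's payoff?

Highest competing bid: 2875 points.
Elif's bid 2525 points is not the highest, so Elif loses, pays nothing, and earns zero payoff.

Elif's payoff: 0 points.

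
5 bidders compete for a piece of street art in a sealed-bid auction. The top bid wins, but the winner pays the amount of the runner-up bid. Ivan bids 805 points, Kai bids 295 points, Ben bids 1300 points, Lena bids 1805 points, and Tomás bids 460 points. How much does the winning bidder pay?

Ranking the bids: Lena 1805 points, then Ben 1300 points, then Ivan 805 points, then Tomás 460 points, then Kai 295 points.
Lena has the highest bid, so Lena wins.
The second-highest bid is 1300 points, so that is what Lena pays.

1300 points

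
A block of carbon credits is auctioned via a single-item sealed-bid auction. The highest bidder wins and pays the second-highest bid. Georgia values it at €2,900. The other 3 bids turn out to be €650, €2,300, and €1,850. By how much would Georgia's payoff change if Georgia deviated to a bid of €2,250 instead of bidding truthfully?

The highest competing bid is €2,300.
Bidding truthfully at €2,900: Georgia has the top bid, wins, and pays the second-highest bid €2,300. Payoff = €2,900 − €2,300 = €600.
Bidding €2,250: the top bid is €2,300 (a rival), so Georgia loses. Payoff = €0.
Change = €0 − €600 = -€600.

Payoff change: -€600.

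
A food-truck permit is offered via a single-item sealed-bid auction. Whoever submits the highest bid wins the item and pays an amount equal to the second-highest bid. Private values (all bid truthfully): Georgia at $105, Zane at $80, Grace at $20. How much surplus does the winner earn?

Bids in descending order: Georgia $105; Zane $80; Grace $20.
Georgia wins with the top bid and pays the second-highest, $80.
Surplus = $105 − $80 = $25.

Surplus = $25.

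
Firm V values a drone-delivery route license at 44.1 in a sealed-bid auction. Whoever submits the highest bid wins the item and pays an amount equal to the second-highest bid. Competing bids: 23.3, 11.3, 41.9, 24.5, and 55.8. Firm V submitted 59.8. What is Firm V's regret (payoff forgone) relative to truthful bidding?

The highest competing bid is 55.8.
Bidding truthfully at 44.1: the top bid is 55.8 (a rival), so Firm V loses. Payoff = 0.0.
Bidding 59.8: Firm V has the top bid, wins, and pays the second-highest bid 55.8. Payoff = 44.1 − 55.8 = -11.7.
Regret = truthful payoff − actual payoff = 0.0 − -11.7 = 11.7.
Deviating from a truthful bid can only lose payoff in a second-price auction — never gain.

Payoff forgone: 11.7.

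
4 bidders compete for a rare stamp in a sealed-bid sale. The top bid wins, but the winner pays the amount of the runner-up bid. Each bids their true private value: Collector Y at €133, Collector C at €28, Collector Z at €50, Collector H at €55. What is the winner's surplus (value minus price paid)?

€78

Bids in descending order: Collector Y €133; Collector H €55; Collector Z €50; Collector C €28.
Collector Y wins with the top bid and pays the second-highest, €55.
Surplus = €133 − €55 = €78.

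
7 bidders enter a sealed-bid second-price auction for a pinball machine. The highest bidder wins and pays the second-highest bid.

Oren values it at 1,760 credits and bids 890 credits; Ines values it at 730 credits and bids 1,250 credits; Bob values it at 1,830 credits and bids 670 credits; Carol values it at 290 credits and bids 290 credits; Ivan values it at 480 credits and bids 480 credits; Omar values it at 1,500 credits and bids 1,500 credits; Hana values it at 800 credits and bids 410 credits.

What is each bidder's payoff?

Oren 0 credits, Ines 0 credits, Bob 0 credits, Carol 0 credits, Ivan 0 credits, Omar 250 credits, Hana 0 credits.

Bids in descending order: Omar 1,500 credits, then Ines 1,250 credits, then Oren 890 credits, then Bob 670 credits, then Ivan 480 credits, then Hana 410 credits, then Carol 290 credits.
Omar has the top bid and wins; the price is the second-highest bid, 1,250 credits.
Omar's payoff = 1,500 credits − 1,250 credits = 250 credits. All other bidders lose, so their payoff is 0.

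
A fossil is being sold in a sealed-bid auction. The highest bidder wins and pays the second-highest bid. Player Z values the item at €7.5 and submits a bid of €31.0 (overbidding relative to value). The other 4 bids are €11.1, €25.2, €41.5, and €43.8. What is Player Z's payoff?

Highest competing bid: €43.8.
Player Z's bid €31.0 is not the highest, so Player Z loses, pays nothing, and earns zero payoff.

€0.0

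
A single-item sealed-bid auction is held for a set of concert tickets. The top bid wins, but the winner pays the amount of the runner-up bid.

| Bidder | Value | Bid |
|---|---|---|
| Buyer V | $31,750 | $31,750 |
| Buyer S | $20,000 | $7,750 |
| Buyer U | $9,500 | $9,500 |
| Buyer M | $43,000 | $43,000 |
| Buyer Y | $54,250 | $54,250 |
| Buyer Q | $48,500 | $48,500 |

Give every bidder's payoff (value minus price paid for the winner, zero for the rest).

Payoffs: Buyer V $0, Buyer S $0, Buyer U $0, Buyer M $0, Buyer Y $5,750, Buyer Q $0.

Ranking the bids: Buyer Y $54,250, then Buyer Q $48,500, then Buyer M $43,000, then Buyer V $31,750, then Buyer U $9,500, then Buyer S $7,750.
Buyer Y has the top bid and wins; the price is the second-highest bid, $48,500.
Buyer Y's payoff = $54,250 − $48,500 = $5,750. All other bidders lose, so their payoff is 0.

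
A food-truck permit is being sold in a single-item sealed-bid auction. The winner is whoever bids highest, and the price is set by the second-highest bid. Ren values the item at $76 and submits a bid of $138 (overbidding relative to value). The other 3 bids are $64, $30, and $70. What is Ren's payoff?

Highest competing bid: $70.
Ren's bid $138 is the highest overall, so Ren wins and pays the second-highest bid, $70.
Payoff = value − price = $76 − $70 = $6.

Ren's payoff: $6.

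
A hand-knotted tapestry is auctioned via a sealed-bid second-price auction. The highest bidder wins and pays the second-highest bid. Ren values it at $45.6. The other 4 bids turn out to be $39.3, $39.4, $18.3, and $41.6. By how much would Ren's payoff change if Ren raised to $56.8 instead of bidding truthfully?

$0.0

The highest competing bid is $41.6.
Bidding truthfully at $45.6: Ren has the top bid, wins, and pays the second-highest bid $41.6. Payoff = $45.6 − $41.6 = $4.0.
Bidding $56.8: Ren has the top bid, wins, and pays the second-highest bid $41.6. Payoff = $45.6 − $41.6 = $4.0.
Change = $4.0 − $4.0 = $0.0.
The bid only affects whether you win, not the price — here both bids land on the same side of the top rival bid, so the deviation is payoff-neutral.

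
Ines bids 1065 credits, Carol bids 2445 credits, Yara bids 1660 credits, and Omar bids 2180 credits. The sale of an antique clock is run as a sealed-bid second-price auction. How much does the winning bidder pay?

The winner pays 2180 credits.

Bids in descending order: Carol 2445 credits, then Omar 2180 credits, then Yara 1660 credits, then Ines 1065 credits.
Carol has the highest bid, so Carol wins.
The second-highest bid is 2180 credits, so that is what Carol pays.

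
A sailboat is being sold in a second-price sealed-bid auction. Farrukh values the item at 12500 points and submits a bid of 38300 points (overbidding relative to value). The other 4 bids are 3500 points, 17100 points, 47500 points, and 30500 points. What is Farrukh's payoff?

Farrukh's payoff: 0 points.

Highest competing bid: 47500 points.
Farrukh's bid 38300 points is not the highest, so Farrukh loses, pays nothing, and earns zero payoff.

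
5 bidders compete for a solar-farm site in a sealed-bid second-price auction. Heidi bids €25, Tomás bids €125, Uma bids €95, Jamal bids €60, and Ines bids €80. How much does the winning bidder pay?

Price paid: €95.

Bids in descending order: Tomás €125; Uma €95; Ines €80; Jamal €60; Heidi €25.
Tomás has the highest bid, so Tomás wins.
The second-highest bid is €95, so that is what Tomás pays.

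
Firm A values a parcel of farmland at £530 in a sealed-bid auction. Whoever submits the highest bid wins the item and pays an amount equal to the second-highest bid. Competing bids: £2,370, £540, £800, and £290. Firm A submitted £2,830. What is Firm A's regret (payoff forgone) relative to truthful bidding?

The highest competing bid is £2,370.
Bidding truthfully at £530: the top bid is £2,370 (a rival), so Firm A loses. Payoff = £0.
Bidding £2,830: Firm A has the top bid, wins, and pays the second-highest bid £2,370. Payoff = £530 − £2,370 = -£1,840.
Regret = truthful payoff − actual payoff = £0 − -£1,840 = £1,840.

Payoff forgone: £1,840.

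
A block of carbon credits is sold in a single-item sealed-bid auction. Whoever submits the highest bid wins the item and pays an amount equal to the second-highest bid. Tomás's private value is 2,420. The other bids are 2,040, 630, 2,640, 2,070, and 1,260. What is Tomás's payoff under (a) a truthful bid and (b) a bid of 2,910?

Truthful: 0; alternative: -220.

The highest competing bid is 2,640.
Bidding truthfully at 2,420: the top bid is 2,640 (a rival), so Tomás loses. Payoff = 0.
Bidding 2,910: Tomás has the top bid, wins, and pays the second-highest bid 2,640. Payoff = 2,420 − 2,640 = -220.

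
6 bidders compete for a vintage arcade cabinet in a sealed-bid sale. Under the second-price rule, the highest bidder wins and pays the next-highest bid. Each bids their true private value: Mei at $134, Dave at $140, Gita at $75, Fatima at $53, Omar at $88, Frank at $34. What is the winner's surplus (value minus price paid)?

Winner's surplus: $6.

Bids in descending order: Dave $140; Mei $134; Omar $88; Gita $75; Fatima $53; Frank $34.
Dave wins with the top bid and pays the second-highest, $134.
Surplus = $140 − $134 = $6.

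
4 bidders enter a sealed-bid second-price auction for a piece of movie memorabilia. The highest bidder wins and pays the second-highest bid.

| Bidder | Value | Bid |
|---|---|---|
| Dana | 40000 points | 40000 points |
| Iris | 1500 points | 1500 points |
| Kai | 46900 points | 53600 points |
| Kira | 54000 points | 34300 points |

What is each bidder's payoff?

Ranking the bids: Kai 53600 points, then Dana 40000 points, then Kira 34300 points, then Iris 1500 points.
Kai has the top bid and wins; the price is the second-highest bid, 40000 points.
Kai's payoff = 46900 points − 40000 points = 6900 points. All other bidders lose, so their payoff is 0.

Payoffs: Dana 0 points, Iris 0 points, Kai 6900 points, Kira 0 points.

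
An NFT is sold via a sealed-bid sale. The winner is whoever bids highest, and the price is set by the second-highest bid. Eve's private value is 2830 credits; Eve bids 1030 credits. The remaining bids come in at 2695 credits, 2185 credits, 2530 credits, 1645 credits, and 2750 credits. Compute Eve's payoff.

Highest competing bid: 2750 credits.
Eve's bid 1030 credits is not the highest, so Eve loses, pays nothing, and earns zero payoff.

0 credits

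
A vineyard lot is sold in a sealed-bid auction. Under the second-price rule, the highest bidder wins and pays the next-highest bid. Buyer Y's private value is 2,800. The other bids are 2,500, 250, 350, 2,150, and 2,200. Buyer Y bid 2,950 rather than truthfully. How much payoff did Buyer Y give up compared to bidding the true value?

0

The highest competing bid is 2,500.
Bidding truthfully at 2,800: Buyer Y has the top bid, wins, and pays the second-highest bid 2,500. Payoff = 2,800 − 2,500 = 300.
Bidding 2,950: Buyer Y has the top bid, wins, and pays the second-highest bid 2,500. Payoff = 2,800 − 2,500 = 300.
Regret = truthful payoff − actual payoff = 300 − 300 = 0.
The bid only affects whether you win, not the price — here both bids land on the same side of the top rival bid, so the deviation is payoff-neutral.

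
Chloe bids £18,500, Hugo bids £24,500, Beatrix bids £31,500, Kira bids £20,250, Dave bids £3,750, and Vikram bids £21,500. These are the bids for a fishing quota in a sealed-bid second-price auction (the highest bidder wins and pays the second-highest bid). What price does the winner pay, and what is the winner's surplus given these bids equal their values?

Bids in descending order: Beatrix £31,500, then Hugo £24,500, then Vikram £21,500, then Kira £20,250, then Chloe £18,500, then Dave £3,750.
Beatrix is the highest bidder, so Beatrix wins.
Under the second-price rule, the price is the second-highest bid: £24,500.
Surplus = £31,500 − £24,500 = £7,000.

The winner pays £24,500 for a surplus of £7,000.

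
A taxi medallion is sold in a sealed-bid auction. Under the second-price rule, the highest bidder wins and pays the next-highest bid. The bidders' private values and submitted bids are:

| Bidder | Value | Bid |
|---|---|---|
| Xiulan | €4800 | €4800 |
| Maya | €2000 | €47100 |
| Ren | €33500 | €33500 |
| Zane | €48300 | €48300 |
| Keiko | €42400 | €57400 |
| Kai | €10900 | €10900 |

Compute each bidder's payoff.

Ordered from highest: Keiko €57400 > Zane €48300 > Maya €47100 > Ren €33500 > Kai €10900 > Xiulan €4800.
Keiko has the top bid and wins; the price is the second-highest bid, €48300.
Keiko's payoff = €42400 − €48300 = -€5900. All other bidders lose, so their payoff is 0.

Payoffs: Xiulan €0, Maya €0, Ren €0, Zane €0, Keiko -€5900, Kai €0.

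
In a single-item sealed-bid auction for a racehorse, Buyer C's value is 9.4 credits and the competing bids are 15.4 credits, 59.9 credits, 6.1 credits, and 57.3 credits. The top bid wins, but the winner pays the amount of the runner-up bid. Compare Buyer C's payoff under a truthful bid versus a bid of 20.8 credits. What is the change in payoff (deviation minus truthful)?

Payoff change: 0.0 credits.

The highest competing bid is 59.9 credits.
Bidding truthfully at 9.4 credits: the top bid is 59.9 credits (a rival), so Buyer C loses. Payoff = 0.0 credits.
Bidding 20.8 credits: the top bid is 59.9 credits (a rival), so Buyer C loses. Payoff = 0.0 credits.
Change = 0.0 credits − 0.0 credits = 0.0 credits.
The bid only affects whether you win, not the price — here both bids land on the same side of the top rival bid, so the deviation is payoff-neutral.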